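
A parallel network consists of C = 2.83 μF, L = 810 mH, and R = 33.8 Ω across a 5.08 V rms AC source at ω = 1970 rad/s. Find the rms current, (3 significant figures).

152 mA

X_L = ωL = 1600 Ω
X_C = 1/(ωC) = 179 Ω
Parallel: admittances add. Y = 1/R + 1/(jωL) + jωC
Y = (0.0296 + j0.00495) S
|Y| = 0.0300 S → |Z| = 1/|Y| = 33.3 Ω, ∠Z = −∠Y = -9.50°
I = V/|Z| = 5.08/33.3 = 152 mA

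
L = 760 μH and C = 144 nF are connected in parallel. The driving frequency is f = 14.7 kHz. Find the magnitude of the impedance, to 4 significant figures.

1057 Ω

ω = 2πf = 92360 rad/s
X_L = ωL = 70.20 Ω
X_C = 1/(ωC) = 75.19 Ω
Parallel: admittances add. Y = 1/(jωL) + jωC
Y = (0 − j0.0009456) S
|Y| = 0.0009456 S → |Z| = 1/|Y| = 1057 Ω, ∠Z = −∠Y = 90.00°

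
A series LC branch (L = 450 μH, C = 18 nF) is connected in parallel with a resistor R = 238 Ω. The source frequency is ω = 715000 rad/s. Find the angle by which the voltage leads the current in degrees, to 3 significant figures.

44.3°

X_L = ωL = 322 Ω
X_C = 1/(ωC) = 77.7 Ω
Branch 1: Z₁ = R = 238 Ω
Branch 2 (series LC): Z₂ = j(X_L − X_C) = j244 Ω
Parallel: Z = Z₁Z₂/(Z₁+Z₂), |Z| = 170 Ω, ∠Z = 44.3°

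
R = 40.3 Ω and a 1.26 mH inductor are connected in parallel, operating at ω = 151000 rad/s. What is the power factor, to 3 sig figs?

X_L = ωL = 190 Ω
Parallel: admittances add. Y = 1/R + 1/(jωL)
Y = (0.0248 − j0.00526) S
|Y| = 0.0254 S → |Z| = 1/|Y| = 39.4 Ω, ∠Z = −∠Y = 12.0°
cos φ = cos(12.0°) = 0.978

0.978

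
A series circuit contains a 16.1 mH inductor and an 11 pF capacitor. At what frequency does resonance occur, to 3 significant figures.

ω₀ = 1/√(LC) = 1/√(0.0161 × 1.1e-11) = 2.376e+06 rad/s
f₀ = ω₀/(2π) = 378 kHz

378 kHz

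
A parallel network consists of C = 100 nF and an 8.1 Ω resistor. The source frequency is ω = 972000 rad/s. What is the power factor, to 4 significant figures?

0.7857

X_C = 1/(ωC) = 10.29 Ω
Parallel: admittances add. Y = 1/R + jωC
Y = (0.1235 + j0.09720) S
|Y| = 0.1571 S → |Z| = 1/|Y| = 6.364 Ω, ∠Z = −∠Y = -38.21°
cos φ = cos(-38.21°) = 0.7857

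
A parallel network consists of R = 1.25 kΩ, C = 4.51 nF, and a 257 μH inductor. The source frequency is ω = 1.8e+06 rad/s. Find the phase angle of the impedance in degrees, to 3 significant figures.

-82.4°

X_L = ωL = 463 Ω
X_C = 1/(ωC) = 123 Ω
Parallel: admittances add. Y = 1/R + 1/(jωL) + jωC
Y = (0.000800 + j0.00596) S
|Y| = 0.00601 S → |Z| = 1/|Y| = 166 Ω, ∠Z = −∠Y = -82.4°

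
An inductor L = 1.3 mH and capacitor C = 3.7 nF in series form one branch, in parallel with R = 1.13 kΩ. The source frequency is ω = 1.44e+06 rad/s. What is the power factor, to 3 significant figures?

0.830

X_L = ωL = 1870 Ω
X_C = 1/(ωC) = 188 Ω
Branch 1: Z₁ = R = 1130 Ω
Branch 2 (series LC): Z₂ = j(X_L − X_C) = j1680 Ω
Parallel: Z = Z₁Z₂/(Z₁+Z₂), |Z| = 938 Ω, ∠Z = 33.9°
cos φ = cos(33.9°) = 0.830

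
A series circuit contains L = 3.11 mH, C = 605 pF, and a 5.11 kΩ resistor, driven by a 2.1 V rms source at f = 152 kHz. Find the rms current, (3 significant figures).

ω = 2πf = 955000 rad/s
X_L = ωL = 2970 Ω
X_C = 1/(ωC) = 1730 Ω
Net reactance X = X_L − X_C = 1240 Ω
Z = 5110 + j1240 Ω
|Z| = √(5110² + 1240²) = 5260 Ω
I = V/|Z| = 2.1/5260 = 399 μA

399 μA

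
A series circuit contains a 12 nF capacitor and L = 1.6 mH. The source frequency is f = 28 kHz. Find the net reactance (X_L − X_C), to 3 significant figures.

-192 Ω

ω = 2πf = 175900 rad/s
X_L = ωL = 281 Ω
X_C = 1/(ωC) = 474 Ω
X = 281 − 474 = -192 Ω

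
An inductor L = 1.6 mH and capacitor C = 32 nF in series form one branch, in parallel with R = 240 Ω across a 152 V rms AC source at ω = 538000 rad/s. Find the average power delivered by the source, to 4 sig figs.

96.27 W

X_L = ωL = 860.8 Ω
X_C = 1/(ωC) = 58.09 Ω
Branch 1: Z₁ = R = 240.0 Ω
Branch 2 (series LC): Z₂ = j(X_L − X_C) = j802.7 Ω
Parallel: Z = Z₁Z₂/(Z₁+Z₂), |Z| = 229.9 Ω, ∠Z = 16.65°
I = V/|Z| = 661.0 mA
P = VI cos φ = 152 × 0.6610 × cos(16.65°) = 96.27 W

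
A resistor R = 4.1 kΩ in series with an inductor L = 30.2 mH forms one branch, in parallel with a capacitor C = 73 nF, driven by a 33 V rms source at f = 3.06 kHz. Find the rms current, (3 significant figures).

ω = 2πf = 19230 rad/s
X_L = ωL = 581 Ω
X_C = 1/(ωC) = 712 Ω
Branch 1 (R+jX_L): Z₁ = 4100 + j581 Ω, |Z₁| = 4140 Ω
Branch 2 (−jX_C): Z₂ = −j712 Ω
Parallel: Z = Z₁Z₂/(Z₁+Z₂), |Z| = 719 Ω, ∠Z = -80.1°
I = V/|Z| = 33/719 = 45.9 mA

45.9 mA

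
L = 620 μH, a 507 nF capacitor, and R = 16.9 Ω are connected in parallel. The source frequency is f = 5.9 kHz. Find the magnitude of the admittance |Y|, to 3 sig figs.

ω = 2πf = 37070 rad/s
X_L = ωL = 23.0 Ω
X_C = 1/(ωC) = 53.2 Ω
Parallel: admittances add. Y = 1/R + 1/(jωL) + jωC
Y = (0.0592 − j0.0247) S
|Y| = 0.0641 S → |Z| = 1/|Y| = 15.6 Ω, ∠Z = −∠Y = 22.7°

64.1 mS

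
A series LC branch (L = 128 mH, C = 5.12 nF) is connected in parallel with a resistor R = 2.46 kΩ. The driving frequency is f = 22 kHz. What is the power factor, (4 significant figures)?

0.9888

ω = 2πf = 138200 rad/s
X_L = ωL = 17690 Ω
X_C = 1/(ωC) = 1413 Ω
Branch 1: Z₁ = R = 2460 Ω
Branch 2 (series LC): Z₂ = j(X_L − X_C) = j16280 Ω
Parallel: Z = Z₁Z₂/(Z₁+Z₂), |Z| = 2432 Ω, ∠Z = 8.592°
cos φ = cos(8.592°) = 0.9888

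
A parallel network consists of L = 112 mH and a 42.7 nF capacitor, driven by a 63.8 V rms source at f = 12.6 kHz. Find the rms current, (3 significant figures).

208 mA

ω = 2πf = 79170 rad/s
X_L = ωL = 8870 Ω
X_C = 1/(ωC) = 296 Ω
Parallel: admittances add. Y = 1/(jωL) + jωC
Y = (0 + j0.00327) S
|Y| = 0.00327 S → |Z| = 1/|Y| = 306 Ω, ∠Z = −∠Y = -90.0°
I = V/|Z| = 63.8/306 = 208 mA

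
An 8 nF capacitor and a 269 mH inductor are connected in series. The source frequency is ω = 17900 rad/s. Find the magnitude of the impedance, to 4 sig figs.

X_L = ωL = 4815 Ω
X_C = 1/(ωC) = 6983 Ω
Net reactance X = X_L − X_C = -2168 Ω
Z = − j2168 Ω
|Z| = √(0² + 2168²) = 2168 Ω

2168 Ω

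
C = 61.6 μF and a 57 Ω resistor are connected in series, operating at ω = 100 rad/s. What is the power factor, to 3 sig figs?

X_C = 1/(ωC) = 162 Ω
Z = 57.0 − j162 Ω
|Z| = √(57.0² + 162²) = 172 Ω
∠Z = arctan(-162/57.0) = -70.7°
cos φ = cos(-70.7°) = 0.331

0.331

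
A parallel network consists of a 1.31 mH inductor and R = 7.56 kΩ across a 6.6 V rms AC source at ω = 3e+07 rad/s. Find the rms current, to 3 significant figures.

X_L = ωL = 39300 Ω
Parallel: admittances add. Y = 1/R + 1/(jωL)
Y = (0.000132 − j2.54e-05) S
|Y| = 0.000135 S → |Z| = 1/|Y| = 7420 Ω, ∠Z = −∠Y = 10.9°
I = V/|Z| = 6.6/7420 = 889 μA

889 μA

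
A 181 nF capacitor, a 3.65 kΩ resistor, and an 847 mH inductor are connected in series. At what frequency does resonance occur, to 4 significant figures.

406.5 Hz

ω₀ = 1/√(LC) = 1/√(0.847 × 1.81e-07) = 2554 rad/s
f₀ = ω₀/(2π) = 406.5 Hz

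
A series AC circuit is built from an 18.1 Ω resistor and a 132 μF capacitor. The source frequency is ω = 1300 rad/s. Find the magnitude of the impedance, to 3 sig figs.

X_C = 1/(ωC) = 5.83 Ω
Z = 18.1 − j5.83 Ω
|Z| = √(18.1² + 5.83²) = 19.0 Ω

19.0 Ω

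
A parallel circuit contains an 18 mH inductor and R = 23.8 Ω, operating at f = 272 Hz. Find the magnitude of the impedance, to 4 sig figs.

ω = 2πf = 1709 rad/s
X_L = ωL = 30.76 Ω
Parallel: admittances add. Y = 1/R + 1/(jωL)
Y = (0.04202 − j0.03251) S
|Y| = 0.05312 S → |Z| = 1/|Y| = 18.82 Ω, ∠Z = −∠Y = 37.73°

18.82 Ω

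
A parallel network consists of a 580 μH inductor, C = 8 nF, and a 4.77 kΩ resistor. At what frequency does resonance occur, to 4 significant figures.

73.89 kHz

ω₀ = 1/√(LC) = 1/√(0.00058 × 8e-09) = 464200 rad/s
f₀ = ω₀/(2π) = 73.89 kHz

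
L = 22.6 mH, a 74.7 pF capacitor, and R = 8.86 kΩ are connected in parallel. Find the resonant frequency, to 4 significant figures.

ω₀ = 1/√(LC) = 1/√(0.0226 × 7.47e-11) = 769600 rad/s
f₀ = ω₀/(2π) = 122.5 kHz

122.5 kHz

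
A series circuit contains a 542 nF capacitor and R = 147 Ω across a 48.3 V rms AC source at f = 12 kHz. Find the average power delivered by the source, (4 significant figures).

ω = 2πf = 75400 rad/s
X_C = 1/(ωC) = 24.47 Ω
Z = 147.0 − j24.47 Ω
|Z| = √(147.0² + 24.47²) = 149.0 Ω
∠Z = arctan(-24.47/147.0) = -9.451°
I = V/|Z| = 324.1 mA
P = VI cos φ = 48.3 × 0.3241 × cos(-9.451°) = 15.44 W

15.44 W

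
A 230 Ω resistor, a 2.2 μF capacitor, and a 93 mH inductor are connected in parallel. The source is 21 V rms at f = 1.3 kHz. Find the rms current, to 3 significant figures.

ω = 2πf = 8168 rad/s
X_L = ωL = 760 Ω
X_C = 1/(ωC) = 55.6 Ω
Parallel: admittances add. Y = 1/R + 1/(jωL) + jωC
Y = (0.00435 + j0.0167) S
|Y| = 0.0172 S → |Z| = 1/|Y| = 58.1 Ω, ∠Z = −∠Y = -75.4°
I = V/|Z| = 21/58.1 = 361 mA

361 mA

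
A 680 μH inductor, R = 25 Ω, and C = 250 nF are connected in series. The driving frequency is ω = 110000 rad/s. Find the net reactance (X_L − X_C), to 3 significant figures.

38.4 Ω

X_L = ωL = 74.8 Ω
X_C = 1/(ωC) = 36.4 Ω
X = 74.8 − 36.4 = 38.4 Ω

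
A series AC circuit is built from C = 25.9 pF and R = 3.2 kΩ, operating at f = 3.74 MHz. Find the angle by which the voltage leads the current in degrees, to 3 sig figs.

-27.2°

ω = 2πf = 2.35e+07 rad/s
X_C = 1/(ωC) = 1640 Ω
Z = 3200 − j1640 Ω
|Z| = √(3200² + 1640²) = 3600 Ω
∠Z = arctan(-1640/3200) = -27.2°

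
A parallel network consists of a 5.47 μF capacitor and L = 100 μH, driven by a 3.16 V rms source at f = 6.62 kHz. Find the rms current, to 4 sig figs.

ω = 2πf = 41590 rad/s
X_L = ωL = 4.159 Ω
X_C = 1/(ωC) = 4.395 Ω
Parallel: admittances add. Y = 1/(jωL) + jωC
Y = (0 − j0.01289) S
|Y| = 0.01289 S → |Z| = 1/|Y| = 77.57 Ω, ∠Z = −∠Y = 90.00°
I = V/|Z| = 3.16/77.57 = 40.74 mA

40.74 mA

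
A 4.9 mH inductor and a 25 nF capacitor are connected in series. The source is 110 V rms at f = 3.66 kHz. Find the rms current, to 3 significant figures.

67.6 mA

ω = 2πf = 23000 rad/s
X_L = ωL = 113 Ω
X_C = 1/(ωC) = 1740 Ω
Net reactance X = X_L − X_C = -1630 Ω
Z = − j1630 Ω
|Z| = √(0² + 1630²) = 1630 Ω
I = V/|Z| = 110/1630 = 67.6 mA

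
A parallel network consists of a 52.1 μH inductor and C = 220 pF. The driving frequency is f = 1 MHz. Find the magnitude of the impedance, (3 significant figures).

ω = 2πf = 6.283e+06 rad/s
X_L = ωL = 327 Ω
X_C = 1/(ωC) = 723 Ω
Parallel: admittances add. Y = 1/(jωL) + jωC
Y = (0 − j0.00167) S
|Y| = 0.00167 S → |Z| = 1/|Y| = 598 Ω, ∠Z = −∠Y = 90.0°

598 Ω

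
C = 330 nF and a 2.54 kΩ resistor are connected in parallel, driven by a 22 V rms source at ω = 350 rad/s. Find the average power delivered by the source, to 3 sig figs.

X_C = 1/(ωC) = 8660 Ω
Parallel: admittances add. Y = 1/R + jωC
Y = (0.000394 + j0.000116) S
|Y| = 0.000410 S → |Z| = 1/|Y| = 2440 Ω, ∠Z = −∠Y = -16.4°
I = V/|Z| = 9.03 mA
P = VI cos φ = 22 × 0.00903 × cos(-16.4°) = 191 mW

191 mW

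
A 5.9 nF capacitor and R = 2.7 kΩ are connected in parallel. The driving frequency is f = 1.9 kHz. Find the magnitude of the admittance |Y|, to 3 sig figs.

377 μS

ω = 2πf = 11940 rad/s
X_C = 1/(ωC) = 14200 Ω
Parallel: admittances add. Y = 1/R + jωC
Y = (0.000370 + j7.04e-05) S
|Y| = 0.000377 S → |Z| = 1/|Y| = 2650 Ω, ∠Z = −∠Y = -10.8°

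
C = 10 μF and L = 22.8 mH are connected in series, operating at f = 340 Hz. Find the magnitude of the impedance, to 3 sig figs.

1.90 Ω

ω = 2πf = 2136 rad/s
X_L = ωL = 48.7 Ω
X_C = 1/(ωC) = 46.8 Ω
Net reactance X = X_L − X_C = 1.90 Ω
Z = j1.90 Ω
|Z| = √(0² + 1.90²) = 1.90 Ω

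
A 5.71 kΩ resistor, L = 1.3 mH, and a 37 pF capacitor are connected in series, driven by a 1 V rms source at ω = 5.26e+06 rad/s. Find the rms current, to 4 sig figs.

167.9 μA

X_L = ωL = 6838 Ω
X_C = 1/(ωC) = 5138 Ω
Net reactance X = X_L − X_C = 1700 Ω
Z = 5710 + j1700 Ω
|Z| = √(5710² + 1700²) = 5958 Ω
I = V/|Z| = 1/5958 = 167.9 μA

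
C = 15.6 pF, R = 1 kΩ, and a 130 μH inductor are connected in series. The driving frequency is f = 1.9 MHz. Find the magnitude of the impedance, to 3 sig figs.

ω = 2πf = 1.194e+07 rad/s
X_L = ωL = 1550 Ω
X_C = 1/(ωC) = 5370 Ω
Net reactance X = X_L − X_C = -3820 Ω
Z = 1000 − j3820 Ω
|Z| = √(1000² + 3820²) = 3950 Ω

3950 Ω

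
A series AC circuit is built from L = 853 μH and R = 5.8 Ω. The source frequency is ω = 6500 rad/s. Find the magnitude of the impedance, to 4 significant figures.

X_L = ωL = 5.545 Ω
Z = 5.800 + j5.545 Ω
|Z| = √(5.800² + 5.545²) = 8.024 Ω

8.024 Ω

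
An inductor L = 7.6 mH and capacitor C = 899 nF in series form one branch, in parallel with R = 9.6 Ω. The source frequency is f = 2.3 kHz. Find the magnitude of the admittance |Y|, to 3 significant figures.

109 mS

ω = 2πf = 14450 rad/s
X_L = ωL = 110 Ω
X_C = 1/(ωC) = 77.0 Ω
Branch 1: Z₁ = R = 9.60 Ω
Branch 2 (series LC): Z₂ = j(X_L − X_C) = j32.9 Ω
Parallel: Z = Z₁Z₂/(Z₁+Z₂), |Z| = 9.21 Ω, ∠Z = 16.3°
|Y| = 1/|Z| = 109 mS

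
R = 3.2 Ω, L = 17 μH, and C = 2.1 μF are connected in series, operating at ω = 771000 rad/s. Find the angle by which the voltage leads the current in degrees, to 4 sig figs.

X_L = ωL = 13.11 Ω
X_C = 1/(ωC) = 0.6176 Ω
Net reactance X = X_L − X_C = 12.49 Ω
Z = 3.200 + j12.49 Ω
|Z| = √(3.200² + 12.49²) = 12.89 Ω
∠Z = arctan(12.49/3.200) = 75.63°

75.63°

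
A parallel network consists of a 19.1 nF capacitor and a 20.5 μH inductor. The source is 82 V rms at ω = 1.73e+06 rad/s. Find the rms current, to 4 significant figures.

397.4 mA

X_L = ωL = 35.47 Ω
X_C = 1/(ωC) = 30.26 Ω
Parallel: admittances add. Y = 1/(jωL) + jωC
Y = (0 + j0.004846) S
|Y| = 0.004846 S → |Z| = 1/|Y| = 206.3 Ω, ∠Z = −∠Y = -90.00°
I = V/|Z| = 82/206.3 = 397.4 mA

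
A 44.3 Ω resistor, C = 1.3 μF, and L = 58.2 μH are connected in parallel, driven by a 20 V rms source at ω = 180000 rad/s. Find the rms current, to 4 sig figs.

X_L = ωL = 10.48 Ω
X_C = 1/(ωC) = 4.274 Ω
Parallel: admittances add. Y = 1/R + 1/(jωL) + jωC
Y = (0.02257 + j0.1385) S
|Y| = 0.1404 S → |Z| = 1/|Y| = 7.124 Ω, ∠Z = −∠Y = -80.75°
I = V/|Z| = 20/7.124 = 2.807 A

2.807 A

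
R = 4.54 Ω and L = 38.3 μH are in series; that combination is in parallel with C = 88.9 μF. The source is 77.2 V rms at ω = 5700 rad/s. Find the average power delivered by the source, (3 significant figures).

1.31 kW

X_L = ωL = 0.218 Ω
X_C = 1/(ωC) = 1.97 Ω
Branch 1 (R+jX_L): Z₁ = 4.54 + j0.218 Ω, |Z₁| = 4.55 Ω
Branch 2 (−jX_C): Z₂ = −j1.97 Ω
Parallel: Z = Z₁Z₂/(Z₁+Z₂), |Z| = 1.84 Ω, ∠Z = -66.1°
I = V/|Z| = 41.9 A
P = VI cos φ = 77.2 × 41.9 × cos(-66.1°) = 1.31 kW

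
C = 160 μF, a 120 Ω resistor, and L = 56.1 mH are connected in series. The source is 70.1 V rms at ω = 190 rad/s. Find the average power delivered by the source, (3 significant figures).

39.6 W

X_L = ωL = 10.7 Ω
X_C = 1/(ωC) = 32.9 Ω
Net reactance X = X_L − X_C = -22.2 Ω
Z = 120 − j22.2 Ω
|Z| = √(120² + 22.2²) = 122 Ω
∠Z = arctan(-22.2/120) = -10.5°
I = V/|Z| = 574 mA
P = VI cos φ = 70.1 × 0.574 × cos(-10.5°) = 39.6 W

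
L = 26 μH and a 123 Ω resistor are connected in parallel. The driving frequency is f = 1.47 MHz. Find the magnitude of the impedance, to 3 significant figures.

ω = 2πf = 9.236e+06 rad/s
X_L = ωL = 240 Ω
Parallel: admittances add. Y = 1/R + 1/(jωL)
Y = (0.00813 − j0.00416) S
|Y| = 0.00913 S → |Z| = 1/|Y| = 109 Ω, ∠Z = −∠Y = 27.1°

109 Ω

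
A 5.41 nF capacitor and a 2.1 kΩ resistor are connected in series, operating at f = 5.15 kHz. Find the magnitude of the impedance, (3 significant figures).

6090 Ω

ω = 2πf = 32360 rad/s
X_C = 1/(ωC) = 5710 Ω
Z = 2100 − j5710 Ω
|Z| = √(2100² + 5710²) = 6090 Ω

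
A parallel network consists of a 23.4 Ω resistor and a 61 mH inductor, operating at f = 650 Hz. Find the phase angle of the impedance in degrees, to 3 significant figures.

ω = 2πf = 4084 rad/s
X_L = ωL = 249 Ω
Parallel: admittances add. Y = 1/R + 1/(jωL)
Y = (0.0427 − j0.00401) S
|Y| = 0.0429 S → |Z| = 1/|Y| = 23.3 Ω, ∠Z = −∠Y = 5.37°

5.37°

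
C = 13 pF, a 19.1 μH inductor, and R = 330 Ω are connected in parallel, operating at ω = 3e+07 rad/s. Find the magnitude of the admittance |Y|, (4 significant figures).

X_L = ωL = 573.0 Ω
X_C = 1/(ωC) = 2564 Ω
Parallel: admittances add. Y = 1/R + 1/(jωL) + jωC
Y = (0.003030 − j0.001355) S
|Y| = 0.003320 S → |Z| = 1/|Y| = 301.2 Ω, ∠Z = −∠Y = 24.09°

3.320 mS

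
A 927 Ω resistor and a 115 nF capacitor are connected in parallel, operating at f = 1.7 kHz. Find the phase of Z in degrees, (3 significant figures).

-48.7°

ω = 2πf = 10680 rad/s
X_C = 1/(ωC) = 814 Ω
Parallel: admittances add. Y = 1/R + jωC
Y = (0.00108 + j0.00123) S
|Y| = 0.00163 S → |Z| = 1/|Y| = 612 Ω, ∠Z = −∠Y = -48.7°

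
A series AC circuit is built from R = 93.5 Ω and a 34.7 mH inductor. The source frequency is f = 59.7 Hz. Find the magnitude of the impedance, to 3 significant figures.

ω = 2πf = 375.1 rad/s
X_L = ωL = 13.0 Ω
Z = 93.5 + j13.0 Ω
|Z| = √(93.5² + 13.0²) = 94.4 Ω

94.4 Ω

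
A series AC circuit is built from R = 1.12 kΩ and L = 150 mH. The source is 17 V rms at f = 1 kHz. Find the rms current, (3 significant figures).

11.6 mA

ω = 2πf = 6283 rad/s
X_L = ωL = 942 Ω
Z = 1120 + j942 Ω
|Z| = √(1120² + 942²) = 1460 Ω
I = V/|Z| = 17/1460 = 11.6 mA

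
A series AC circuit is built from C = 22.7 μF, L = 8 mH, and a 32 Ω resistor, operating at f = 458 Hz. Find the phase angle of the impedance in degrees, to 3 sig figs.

13.6°

ω = 2πf = 2878 rad/s
X_L = ωL = 23.0 Ω
X_C = 1/(ωC) = 15.3 Ω
Net reactance X = X_L − X_C = 7.71 Ω
Z = 32.0 + j7.71 Ω
|Z| = √(32.0² + 7.71²) = 32.9 Ω
∠Z = arctan(7.71/32.0) = 13.6°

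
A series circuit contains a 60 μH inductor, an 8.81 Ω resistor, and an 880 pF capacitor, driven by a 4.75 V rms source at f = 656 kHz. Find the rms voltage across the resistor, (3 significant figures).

ω = 2πf = 4.122e+06 rad/s
X_L = ωL = 247 Ω
X_C = 1/(ωC) = 276 Ω
Net reactance X = X_L − X_C = -28.4 Ω
Z = 8.81 − j28.4 Ω
|Z| = √(8.81² + 28.4²) = 29.7 Ω
I = V/|Z| = 160 mA
V_R = I·|Z_R| = 0.160 × 8.81 = 1.41 V

1.41 V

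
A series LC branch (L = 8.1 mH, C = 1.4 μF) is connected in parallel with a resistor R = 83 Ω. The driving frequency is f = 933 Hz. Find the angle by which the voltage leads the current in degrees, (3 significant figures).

-48.1°

ω = 2πf = 5862 rad/s
X_L = ωL = 47.5 Ω
X_C = 1/(ωC) = 122 Ω
Branch 1: Z₁ = R = 83.0 Ω
Branch 2 (series LC): Z₂ = j(X_L − X_C) = −j74.4 Ω
Parallel: Z = Z₁Z₂/(Z₁+Z₂), |Z| = 55.4 Ω, ∠Z = -48.1°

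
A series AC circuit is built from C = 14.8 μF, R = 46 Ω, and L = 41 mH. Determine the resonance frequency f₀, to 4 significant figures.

ω₀ = 1/√(LC) = 1/√(0.041 × 1.48e-05) = 1284 rad/s
f₀ = ω₀/(2π) = 204.3 Hz

204.3 Hz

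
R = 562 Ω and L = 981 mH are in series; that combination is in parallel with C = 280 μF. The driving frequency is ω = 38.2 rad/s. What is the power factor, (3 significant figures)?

0.165

X_L = ωL = 37.5 Ω
X_C = 1/(ωC) = 93.5 Ω
Branch 1 (R+jX_L): Z₁ = 562 + j37.5 Ω, |Z₁| = 563 Ω
Branch 2 (−jX_C): Z₂ = −j93.5 Ω
Parallel: Z = Z₁Z₂/(Z₁+Z₂), |Z| = 93.2 Ω, ∠Z = -80.5°
cos φ = cos(-80.5°) = 0.165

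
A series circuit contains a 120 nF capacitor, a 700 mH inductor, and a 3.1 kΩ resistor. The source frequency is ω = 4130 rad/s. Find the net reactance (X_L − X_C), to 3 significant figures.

873 Ω

X_L = ωL = 2890 Ω
X_C = 1/(ωC) = 2020 Ω
X = 2890 − 2020 = 873 Ω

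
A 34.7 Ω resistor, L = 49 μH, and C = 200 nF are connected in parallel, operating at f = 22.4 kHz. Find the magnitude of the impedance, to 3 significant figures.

8.31 Ω

ω = 2πf = 140700 rad/s
X_L = ωL = 6.90 Ω
X_C = 1/(ωC) = 35.5 Ω
Parallel: admittances add. Y = 1/R + 1/(jωL) + jωC
Y = (0.0288 − j0.117) S
|Y| = 0.120 S → |Z| = 1/|Y| = 8.31 Ω, ∠Z = −∠Y = 76.1°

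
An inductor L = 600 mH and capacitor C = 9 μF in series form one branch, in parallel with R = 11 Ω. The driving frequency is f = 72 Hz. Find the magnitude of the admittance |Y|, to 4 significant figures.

ω = 2πf = 452.4 rad/s
X_L = ωL = 271.4 Ω
X_C = 1/(ωC) = 245.6 Ω
Branch 1: Z₁ = R = 11.00 Ω
Branch 2 (series LC): Z₂ = j(X_L − X_C) = j25.82 Ω
Parallel: Z = Z₁Z₂/(Z₁+Z₂), |Z| = 10.12 Ω, ∠Z = 23.07°
|Y| = 1/|Z| = 98.81 mS

98.81 mS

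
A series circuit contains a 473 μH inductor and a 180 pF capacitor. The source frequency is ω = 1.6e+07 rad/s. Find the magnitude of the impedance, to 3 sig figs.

7220 Ω

X_L = ωL = 7570 Ω
X_C = 1/(ωC) = 347 Ω
Net reactance X = X_L − X_C = 7220 Ω
Z = j7220 Ω
|Z| = √(0² + 7220²) = 7220 Ω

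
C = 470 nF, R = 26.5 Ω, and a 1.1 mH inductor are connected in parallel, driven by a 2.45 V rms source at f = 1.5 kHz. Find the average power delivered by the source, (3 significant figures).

227 mW

ω = 2πf = 9425 rad/s
X_L = ωL = 10.4 Ω
X_C = 1/(ωC) = 226 Ω
Parallel: admittances add. Y = 1/R + 1/(jωL) + jωC
Y = (0.0377 − j0.0920) S
|Y| = 0.0995 S → |Z| = 1/|Y| = 10.1 Ω, ∠Z = −∠Y = 67.7°
I = V/|Z| = 244 mA
P = VI cos φ = 2.45 × 0.244 × cos(67.7°) = 227 mW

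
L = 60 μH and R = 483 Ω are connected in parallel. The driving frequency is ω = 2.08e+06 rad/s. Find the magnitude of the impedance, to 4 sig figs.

X_L = ωL = 124.8 Ω
Parallel: admittances add. Y = 1/R + 1/(jωL)
Y = (0.002070 − j0.008013) S
|Y| = 0.008276 S → |Z| = 1/|Y| = 120.8 Ω, ∠Z = −∠Y = 75.51°

120.8 Ω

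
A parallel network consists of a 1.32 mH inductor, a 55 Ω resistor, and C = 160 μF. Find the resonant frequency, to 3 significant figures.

346 Hz

ω₀ = 1/√(LC) = 1/√(0.00132 × 0.00016) = 2176 rad/s
f₀ = ω₀/(2π) = 346 Hz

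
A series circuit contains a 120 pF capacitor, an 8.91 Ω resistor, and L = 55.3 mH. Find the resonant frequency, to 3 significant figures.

ω₀ = 1/√(LC) = 1/√(0.0553 × 1.2e-10) = 388200 rad/s
f₀ = ω₀/(2π) = 61.8 kHz

61.8 kHz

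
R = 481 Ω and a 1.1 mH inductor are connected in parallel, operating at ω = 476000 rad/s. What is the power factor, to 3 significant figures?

0.736

X_L = ωL = 524 Ω
Parallel: admittances add. Y = 1/R + 1/(jωL)
Y = (0.00208 − j0.00191) S
|Y| = 0.00282 S → |Z| = 1/|Y| = 354 Ω, ∠Z = −∠Y = 42.6°
cos φ = cos(42.6°) = 0.736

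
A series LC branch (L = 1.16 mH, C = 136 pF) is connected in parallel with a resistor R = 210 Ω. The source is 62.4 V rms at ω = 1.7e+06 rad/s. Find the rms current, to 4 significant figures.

X_L = ωL = 1972 Ω
X_C = 1/(ωC) = 4325 Ω
Branch 1: Z₁ = R = 210.0 Ω
Branch 2 (series LC): Z₂ = j(X_L − X_C) = −j2353 Ω
Parallel: Z = Z₁Z₂/(Z₁+Z₂), |Z| = 209.2 Ω, ∠Z = -5.099°
I = V/|Z| = 62.4/209.2 = 298.3 mA

298.3 mA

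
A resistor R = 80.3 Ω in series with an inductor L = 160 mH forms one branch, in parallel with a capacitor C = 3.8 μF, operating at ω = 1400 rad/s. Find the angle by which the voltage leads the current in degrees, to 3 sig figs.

X_L = ωL = 224 Ω
X_C = 1/(ωC) = 188 Ω
Branch 1 (R+jX_L): Z₁ = 80.3 + j224 Ω, |Z₁| = 238 Ω
Branch 2 (−jX_C): Z₂ = −j188 Ω
Parallel: Z = Z₁Z₂/(Z₁+Z₂), |Z| = 508 Ω, ∠Z = -43.9°

-43.9°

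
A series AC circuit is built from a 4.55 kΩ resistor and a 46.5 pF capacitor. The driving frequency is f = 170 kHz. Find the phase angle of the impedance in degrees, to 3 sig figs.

-77.3°

ω = 2πf = 1.068e+06 rad/s
X_C = 1/(ωC) = 20100 Ω
Z = 4550 − j20100 Ω
|Z| = √(4550² + 20100²) = 20600 Ω
∠Z = arctan(-20100/4550) = -77.3°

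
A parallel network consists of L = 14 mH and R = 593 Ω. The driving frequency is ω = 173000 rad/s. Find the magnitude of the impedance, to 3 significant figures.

X_L = ωL = 2420 Ω
Parallel: admittances add. Y = 1/R + 1/(jωL)
Y = (0.00169 − j0.000413) S
|Y| = 0.00174 S → |Z| = 1/|Y| = 576 Ω, ∠Z = −∠Y = 13.8°

576 Ω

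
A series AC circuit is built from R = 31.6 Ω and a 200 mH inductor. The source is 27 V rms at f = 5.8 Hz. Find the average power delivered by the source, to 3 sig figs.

21.9 W

ω = 2πf = 36.44 rad/s
X_L = ωL = 7.29 Ω
Z = 31.6 + j7.29 Ω
|Z| = √(31.6² + 7.29²) = 32.4 Ω
∠Z = arctan(7.29/31.6) = 13.0°
I = V/|Z| = 833 mA
P = VI cos φ = 27 × 0.833 × cos(13.0°) = 21.9 W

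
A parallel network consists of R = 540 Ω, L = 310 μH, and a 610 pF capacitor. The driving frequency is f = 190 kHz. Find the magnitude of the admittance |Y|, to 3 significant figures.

ω = 2πf = 1.194e+06 rad/s
X_L = ωL = 370 Ω
X_C = 1/(ωC) = 1370 Ω
Parallel: admittances add. Y = 1/R + 1/(jωL) + jωC
Y = (0.00185 − j0.00197) S
|Y| = 0.00271 S → |Z| = 1/|Y| = 369 Ω, ∠Z = −∠Y = 46.8°

2.71 mS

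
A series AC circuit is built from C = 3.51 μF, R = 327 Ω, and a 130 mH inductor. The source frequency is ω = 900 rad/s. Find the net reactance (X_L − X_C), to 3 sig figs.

X_L = ωL = 117 Ω
X_C = 1/(ωC) = 317 Ω
X = 117 − 317 = -200 Ω

-200 Ω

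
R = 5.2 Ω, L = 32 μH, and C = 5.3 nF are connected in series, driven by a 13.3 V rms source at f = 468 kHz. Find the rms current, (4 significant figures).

ω = 2πf = 2.941e+06 rad/s
X_L = ωL = 94.10 Ω
X_C = 1/(ωC) = 64.17 Ω
Net reactance X = X_L − X_C = 29.93 Ω
Z = 5.200 + j29.93 Ω
|Z| = √(5.200² + 29.93²) = 30.38 Ω
I = V/|Z| = 13.3/30.38 = 437.8 mA

437.8 mA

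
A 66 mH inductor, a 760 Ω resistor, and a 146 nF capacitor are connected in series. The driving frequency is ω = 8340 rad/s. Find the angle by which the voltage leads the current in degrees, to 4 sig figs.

X_L = ωL = 550.4 Ω
X_C = 1/(ωC) = 821.3 Ω
Net reactance X = X_L − X_C = -270.8 Ω
Z = 760.0 − j270.8 Ω
|Z| = √(760.0² + 270.8²) = 806.8 Ω
∠Z = arctan(-270.8/760.0) = -19.61°

-19.61°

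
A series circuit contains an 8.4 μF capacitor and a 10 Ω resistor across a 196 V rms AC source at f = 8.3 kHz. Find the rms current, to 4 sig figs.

19.11 A

ω = 2πf = 52150 rad/s
X_C = 1/(ωC) = 2.283 Ω
Z = 10.00 − j2.283 Ω
|Z| = √(10.00² + 2.283²) = 10.26 Ω
I = V/|Z| = 196/10.26 = 19.11 A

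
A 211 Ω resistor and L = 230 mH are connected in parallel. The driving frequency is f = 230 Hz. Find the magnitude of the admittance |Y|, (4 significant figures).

5.614 mS

ω = 2πf = 1445 rad/s
X_L = ωL = 332.4 Ω
Parallel: admittances add. Y = 1/R + 1/(jωL)
Y = (0.004739 − j0.003009) S
|Y| = 0.005614 S → |Z| = 1/|Y| = 178.1 Ω, ∠Z = −∠Y = 32.41°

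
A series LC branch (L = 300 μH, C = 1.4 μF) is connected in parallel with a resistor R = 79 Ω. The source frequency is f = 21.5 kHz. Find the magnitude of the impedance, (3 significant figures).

ω = 2πf = 135100 rad/s
X_L = ωL = 40.5 Ω
X_C = 1/(ωC) = 5.29 Ω
Branch 1: Z₁ = R = 79.0 Ω
Branch 2 (series LC): Z₂ = j(X_L − X_C) = j35.2 Ω
Parallel: Z = Z₁Z₂/(Z₁+Z₂), |Z| = 32.2 Ω, ∠Z = 66.0°

32.2 Ω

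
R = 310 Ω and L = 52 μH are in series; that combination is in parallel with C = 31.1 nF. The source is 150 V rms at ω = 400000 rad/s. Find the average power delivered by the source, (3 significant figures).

X_L = ωL = 20.8 Ω
X_C = 1/(ωC) = 80.4 Ω
Branch 1 (R+jX_L): Z₁ = 310 + j20.8 Ω, |Z₁| = 311 Ω
Branch 2 (−jX_C): Z₂ = −j80.4 Ω
Parallel: Z = Z₁Z₂/(Z₁+Z₂), |Z| = 79.1 Ω, ∠Z = -75.3°
I = V/|Z| = 1.90 A
P = VI cos φ = 150 × 1.90 × cos(-75.3°) = 72.3 W

72.3 W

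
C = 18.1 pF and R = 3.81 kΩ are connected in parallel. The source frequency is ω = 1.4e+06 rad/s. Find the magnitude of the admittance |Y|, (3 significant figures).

264 μS

X_C = 1/(ωC) = 39500 Ω
Parallel: admittances add. Y = 1/R + jωC
Y = (0.000262 + j2.53e-05) S
|Y| = 0.000264 S → |Z| = 1/|Y| = 3790 Ω, ∠Z = −∠Y = -5.51°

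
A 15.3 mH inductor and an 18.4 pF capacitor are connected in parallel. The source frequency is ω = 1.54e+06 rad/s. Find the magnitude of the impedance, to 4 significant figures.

70900 Ω

X_L = ωL = 23560 Ω
X_C = 1/(ωC) = 35290 Ω
Parallel: admittances add. Y = 1/(jωL) + jωC
Y = (0 − j1.411e-05) S
|Y| = 1.411e-05 S → |Z| = 1/|Y| = 70900 Ω, ∠Z = −∠Y = 90.00°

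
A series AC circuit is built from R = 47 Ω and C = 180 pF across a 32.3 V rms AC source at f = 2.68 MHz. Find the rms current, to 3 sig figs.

96.9 mA

ω = 2πf = 1.684e+07 rad/s
X_C = 1/(ωC) = 330 Ω
Z = 47.0 − j330 Ω
|Z| = √(47.0² + 330²) = 333 Ω
I = V/|Z| = 32.3/333 = 96.9 mA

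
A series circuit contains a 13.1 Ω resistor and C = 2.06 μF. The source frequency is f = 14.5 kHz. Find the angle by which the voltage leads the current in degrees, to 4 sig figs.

-22.13°

ω = 2πf = 91110 rad/s
X_C = 1/(ωC) = 5.328 Ω
Z = 13.10 − j5.328 Ω
|Z| = √(13.10² + 5.328²) = 14.14 Ω
∠Z = arctan(-5.328/13.10) = -22.13°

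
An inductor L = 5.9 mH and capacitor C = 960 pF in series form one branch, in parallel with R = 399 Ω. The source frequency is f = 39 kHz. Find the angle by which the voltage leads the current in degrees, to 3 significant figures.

-8.10°

ω = 2πf = 245000 rad/s
X_L = ωL = 1450 Ω
X_C = 1/(ωC) = 4250 Ω
Branch 1: Z₁ = R = 399 Ω
Branch 2 (series LC): Z₂ = j(X_L − X_C) = −j2810 Ω
Parallel: Z = Z₁Z₂/(Z₁+Z₂), |Z| = 395 Ω, ∠Z = -8.10°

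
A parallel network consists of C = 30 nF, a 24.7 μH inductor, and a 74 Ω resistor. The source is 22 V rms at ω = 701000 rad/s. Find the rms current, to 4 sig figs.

860.9 mA

X_L = ωL = 17.31 Ω
X_C = 1/(ωC) = 47.55 Ω
Parallel: admittances add. Y = 1/R + 1/(jωL) + jωC
Y = (0.01351 − j0.03672) S
|Y| = 0.03913 S → |Z| = 1/|Y| = 25.55 Ω, ∠Z = −∠Y = 69.80°
I = V/|Z| = 22/25.55 = 860.9 mA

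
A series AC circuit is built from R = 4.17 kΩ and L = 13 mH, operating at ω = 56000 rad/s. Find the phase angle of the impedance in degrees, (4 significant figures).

X_L = ωL = 728.0 Ω
Z = 4170 + j728.0 Ω
|Z| = √(4170² + 728.0²) = 4233 Ω
∠Z = arctan(728.0/4170) = 9.903°

9.903°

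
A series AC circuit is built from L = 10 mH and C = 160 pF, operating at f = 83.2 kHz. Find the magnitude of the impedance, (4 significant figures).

6728 Ω

ω = 2πf = 522800 rad/s
X_L = ωL = 5228 Ω
X_C = 1/(ωC) = 11960 Ω
Net reactance X = X_L − X_C = -6728 Ω
Z = − j6728 Ω
|Z| = √(0² + 6728²) = 6728 Ω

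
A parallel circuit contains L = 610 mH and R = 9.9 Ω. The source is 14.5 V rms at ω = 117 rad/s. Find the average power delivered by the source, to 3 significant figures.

X_L = ωL = 71.4 Ω
Parallel: admittances add. Y = 1/R + 1/(jωL)
Y = (0.101 − j0.0140) S
|Y| = 0.102 S → |Z| = 1/|Y| = 9.81 Ω, ∠Z = −∠Y = 7.90°
I = V/|Z| = 1.48 A
P = VI cos φ = 14.5 × 1.48 × cos(7.90°) = 21.2 W

21.2 W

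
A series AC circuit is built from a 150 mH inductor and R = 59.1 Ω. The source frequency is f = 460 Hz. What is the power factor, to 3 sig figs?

0.135

ω = 2πf = 2890 rad/s
X_L = ωL = 434 Ω
Z = 59.1 + j434 Ω
|Z| = √(59.1² + 434²) = 438 Ω
∠Z = arctan(434/59.1) = 82.2°
cos φ = cos(82.2°) = 0.135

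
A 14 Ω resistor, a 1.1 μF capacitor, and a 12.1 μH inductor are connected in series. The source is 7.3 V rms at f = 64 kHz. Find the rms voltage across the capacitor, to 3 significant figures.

ω = 2πf = 402100 rad/s
X_L = ωL = 4.87 Ω
X_C = 1/(ωC) = 2.26 Ω
Net reactance X = X_L − X_C = 2.60 Ω
Z = 14.0 + j2.60 Ω
|Z| = √(14.0² + 2.60²) = 14.2 Ω
I = V/|Z| = 513 mA
V_C = I·|Z_C| = 0.513 × 2.26 = 1.16 V

1.16 V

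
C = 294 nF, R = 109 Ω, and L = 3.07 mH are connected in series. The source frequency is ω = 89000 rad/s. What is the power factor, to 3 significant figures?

X_L = ωL = 273 Ω
X_C = 1/(ωC) = 38.2 Ω
Net reactance X = X_L − X_C = 235 Ω
Z = 109 + j235 Ω
|Z| = √(109² + 235²) = 259 Ω
∠Z = arctan(235/109) = 65.1°
cos φ = cos(65.1°) = 0.421

0.421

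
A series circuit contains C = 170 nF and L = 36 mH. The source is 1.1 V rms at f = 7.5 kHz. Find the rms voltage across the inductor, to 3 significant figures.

ω = 2πf = 47120 rad/s
X_L = ωL = 1700 Ω
X_C = 1/(ωC) = 125 Ω
Net reactance X = X_L − X_C = 1570 Ω
Z = j1570 Ω
|Z| = √(0² + 1570²) = 1570 Ω
I = V/|Z| = 700 μA
V_L = I·|Z_L| = 0.000700 × 1700 = 1.19 V

1.19 V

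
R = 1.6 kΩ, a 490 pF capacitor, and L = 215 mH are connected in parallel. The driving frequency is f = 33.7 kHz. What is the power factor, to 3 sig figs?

0.992

ω = 2πf = 211700 rad/s
X_L = ωL = 45500 Ω
X_C = 1/(ωC) = 9640 Ω
Parallel: admittances add. Y = 1/R + 1/(jωL) + jωC
Y = (0.000625 + j8.18e-05) S
|Y| = 0.000630 S → |Z| = 1/|Y| = 1590 Ω, ∠Z = −∠Y = -7.46°
cos φ = cos(-7.46°) = 0.992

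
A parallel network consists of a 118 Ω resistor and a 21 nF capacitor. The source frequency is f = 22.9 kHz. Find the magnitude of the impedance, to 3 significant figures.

111 Ω

ω = 2πf = 143900 rad/s
X_C = 1/(ωC) = 331 Ω
Parallel: admittances add. Y = 1/R + jωC
Y = (0.00847 + j0.00302) S
|Y| = 0.00900 S → |Z| = 1/|Y| = 111 Ω, ∠Z = −∠Y = -19.6°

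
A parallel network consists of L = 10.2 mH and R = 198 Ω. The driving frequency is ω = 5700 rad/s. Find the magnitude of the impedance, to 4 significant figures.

55.78 Ω

X_L = ωL = 58.14 Ω
Parallel: admittances add. Y = 1/R + 1/(jωL)
Y = (0.005051 − j0.01720) S
|Y| = 0.01793 S → |Z| = 1/|Y| = 55.78 Ω, ∠Z = −∠Y = 73.64°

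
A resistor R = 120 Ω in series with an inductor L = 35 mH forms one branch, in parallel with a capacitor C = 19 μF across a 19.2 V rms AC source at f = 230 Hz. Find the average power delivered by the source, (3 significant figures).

2.61 W

ω = 2πf = 1445 rad/s
X_L = ωL = 50.6 Ω
X_C = 1/(ωC) = 36.4 Ω
Branch 1 (R+jX_L): Z₁ = 120 + j50.6 Ω, |Z₁| = 130 Ω
Branch 2 (−jX_C): Z₂ = −j36.4 Ω
Parallel: Z = Z₁Z₂/(Z₁+Z₂), |Z| = 39.3 Ω, ∠Z = -73.9°
I = V/|Z| = 489 mA
P = VI cos φ = 19.2 × 0.489 × cos(-73.9°) = 2.61 W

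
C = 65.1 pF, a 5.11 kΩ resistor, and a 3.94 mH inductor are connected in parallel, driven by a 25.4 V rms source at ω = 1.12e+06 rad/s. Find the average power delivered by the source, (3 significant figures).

126 mW

X_L = ωL = 4410 Ω
X_C = 1/(ωC) = 13700 Ω
Parallel: admittances add. Y = 1/R + 1/(jωL) + jωC
Y = (0.000196 − j0.000154) S
|Y| = 0.000249 S → |Z| = 1/|Y| = 4020 Ω, ∠Z = −∠Y = 38.1°
I = V/|Z| = 6.32 mA
P = VI cos φ = 25.4 × 0.00632 × cos(38.1°) = 126 mW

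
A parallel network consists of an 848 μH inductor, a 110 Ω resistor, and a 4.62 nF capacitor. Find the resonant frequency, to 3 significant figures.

80.4 kHz

ω₀ = 1/√(LC) = 1/√(0.000848 × 4.62e-09) = 505200 rad/s
f₀ = ω₀/(2π) = 80.4 kHz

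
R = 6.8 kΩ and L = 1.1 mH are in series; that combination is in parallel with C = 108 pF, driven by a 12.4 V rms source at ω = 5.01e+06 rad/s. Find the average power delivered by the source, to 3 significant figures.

13.6 mW

X_L = ωL = 5510 Ω
X_C = 1/(ωC) = 1850 Ω
Branch 1 (R+jX_L): Z₁ = 6800 + j5510 Ω, |Z₁| = 8750 Ω
Branch 2 (−jX_C): Z₂ = −j1850 Ω
Parallel: Z = Z₁Z₂/(Z₁+Z₂), |Z| = 2090 Ω, ∠Z = -79.3°
I = V/|Z| = 5.92 mA
P = VI cos φ = 12.4 × 0.00592 × cos(-79.3°) = 13.6 mW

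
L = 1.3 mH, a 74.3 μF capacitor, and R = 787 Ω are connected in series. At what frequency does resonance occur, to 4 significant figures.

ω₀ = 1/√(LC) = 1/√(0.0013 × 7.43e-05) = 3218 rad/s
f₀ = ω₀/(2π) = 512.1 Hz

512.1 Hz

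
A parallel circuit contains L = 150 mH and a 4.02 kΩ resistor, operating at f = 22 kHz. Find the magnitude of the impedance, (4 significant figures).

ω = 2πf = 138200 rad/s
X_L = ωL = 20730 Ω
Parallel: admittances add. Y = 1/R + 1/(jωL)
Y = (0.0002488 − j4.823e-05) S
|Y| = 0.0002534 S → |Z| = 1/|Y| = 3947 Ω, ∠Z = −∠Y = 10.97°

3947 Ω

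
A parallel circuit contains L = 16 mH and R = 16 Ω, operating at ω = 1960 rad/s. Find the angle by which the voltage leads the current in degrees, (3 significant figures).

X_L = ωL = 31.4 Ω
Parallel: admittances add. Y = 1/R + 1/(jωL)
Y = (0.0625 − j0.0319) S
|Y| = 0.0702 S → |Z| = 1/|Y| = 14.3 Ω, ∠Z = −∠Y = 27.0°

27.0°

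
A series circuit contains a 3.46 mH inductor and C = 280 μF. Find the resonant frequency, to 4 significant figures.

161.7 Hz

ω₀ = 1/√(LC) = 1/√(0.00346 × 0.00028) = 1016 rad/s
f₀ = ω₀/(2π) = 161.7 Hz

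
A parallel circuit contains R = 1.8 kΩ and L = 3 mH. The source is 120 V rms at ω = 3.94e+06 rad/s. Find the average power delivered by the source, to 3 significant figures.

X_L = ωL = 11800 Ω
Parallel: admittances add. Y = 1/R + 1/(jωL)
Y = (0.000556 − j8.46e-05) S
|Y| = 0.000562 S → |Z| = 1/|Y| = 1780 Ω, ∠Z = −∠Y = 8.66°
I = V/|Z| = 67.4 mA
P = VI cos φ = 120 × 0.0674 × cos(8.66°) = 8.00 W

8.00 W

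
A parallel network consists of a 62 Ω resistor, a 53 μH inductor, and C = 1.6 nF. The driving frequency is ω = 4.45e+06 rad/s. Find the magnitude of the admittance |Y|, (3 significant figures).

X_L = ωL = 236 Ω
X_C = 1/(ωC) = 140 Ω
Parallel: admittances add. Y = 1/R + 1/(jωL) + jωC
Y = (0.0161 + j0.00288) S
|Y| = 0.0164 S → |Z| = 1/|Y| = 61.0 Ω, ∠Z = −∠Y = -10.1°

16.4 mS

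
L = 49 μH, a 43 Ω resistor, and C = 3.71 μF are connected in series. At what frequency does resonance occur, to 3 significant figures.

11.8 kHz

ω₀ = 1/√(LC) = 1/√(4.9e-05 × 3.71e-06) = 74170 rad/s
f₀ = ω₀/(2π) = 11.8 kHz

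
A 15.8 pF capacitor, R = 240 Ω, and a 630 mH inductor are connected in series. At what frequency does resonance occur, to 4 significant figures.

50.45 kHz

ω₀ = 1/√(LC) = 1/√(0.63 × 1.58e-11) = 317000 rad/s
f₀ = ω₀/(2π) = 50.45 kHz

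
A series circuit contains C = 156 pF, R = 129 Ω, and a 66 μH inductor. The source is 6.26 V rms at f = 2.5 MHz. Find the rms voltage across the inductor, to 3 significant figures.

ω = 2πf = 1.571e+07 rad/s
X_L = ωL = 1040 Ω
X_C = 1/(ωC) = 408 Ω
Net reactance X = X_L − X_C = 629 Ω
Z = 129 + j629 Ω
|Z| = √(129² + 629²) = 642 Ω
I = V/|Z| = 9.75 mA
V_L = I·|Z_L| = 0.00975 × 1040 = 10.1 V

10.1 V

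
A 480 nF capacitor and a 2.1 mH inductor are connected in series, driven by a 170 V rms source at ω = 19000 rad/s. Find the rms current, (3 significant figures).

X_L = ωL = 39.9 Ω
X_C = 1/(ωC) = 110 Ω
Net reactance X = X_L − X_C = -69.7 Ω
Z = − j69.7 Ω
|Z| = √(0² + 69.7²) = 69.7 Ω
I = V/|Z| = 170/69.7 = 2.44 A

2.44 A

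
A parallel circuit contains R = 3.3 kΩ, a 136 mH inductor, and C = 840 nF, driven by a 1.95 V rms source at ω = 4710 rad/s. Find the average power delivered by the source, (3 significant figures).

1.15 mW

X_L = ωL = 641 Ω
X_C = 1/(ωC) = 253 Ω
Parallel: admittances add. Y = 1/R + 1/(jωL) + jωC
Y = (0.000303 + j0.00240) S
|Y| = 0.00241 S → |Z| = 1/|Y| = 414 Ω, ∠Z = −∠Y = -82.8°
I = V/|Z| = 4.71 mA
P = VI cos φ = 1.95 × 0.00471 × cos(-82.8°) = 1.15 mW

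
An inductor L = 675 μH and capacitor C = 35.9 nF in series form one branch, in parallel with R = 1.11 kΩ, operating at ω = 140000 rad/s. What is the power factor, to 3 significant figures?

0.0937

X_L = ωL = 94.5 Ω
X_C = 1/(ωC) = 199 Ω
Branch 1: Z₁ = R = 1110 Ω
Branch 2 (series LC): Z₂ = j(X_L − X_C) = −j104 Ω
Parallel: Z = Z₁Z₂/(Z₁+Z₂), |Z| = 104 Ω, ∠Z = -84.6°
cos φ = cos(-84.6°) = 0.0937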